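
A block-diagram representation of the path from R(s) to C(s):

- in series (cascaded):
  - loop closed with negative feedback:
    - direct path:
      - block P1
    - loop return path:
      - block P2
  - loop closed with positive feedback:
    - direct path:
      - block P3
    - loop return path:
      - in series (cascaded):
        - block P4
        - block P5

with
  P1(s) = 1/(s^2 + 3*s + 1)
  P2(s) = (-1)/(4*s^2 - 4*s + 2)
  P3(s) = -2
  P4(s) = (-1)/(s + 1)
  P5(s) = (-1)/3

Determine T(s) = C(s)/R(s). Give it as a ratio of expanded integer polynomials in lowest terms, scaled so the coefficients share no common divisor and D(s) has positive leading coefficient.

The answer is (-24*s^3 + 12*s - 12)/(12*s^5 + 44*s^4 + 22*s^3 - 24*s^2 + 13*s + 5).

Reasoning:
(1) feedback reduction of P1, P2 = (4*s^2 - 4*s + 2)/(4*s^4 + 8*s^3 - 6*s^2 + 2*s + 1)
(2) reduce the series chain P4, P5 = 1/(3*s + 3)
(3) apply the feedback formula to P3, (P4*P5) = (-6*s - 6)/(3*s + 5)
(4) combine [P1/(1+P1*P2)], [P3/(1-P3*(P4*P5))] in series: this yields T(s), and no further normalization is needed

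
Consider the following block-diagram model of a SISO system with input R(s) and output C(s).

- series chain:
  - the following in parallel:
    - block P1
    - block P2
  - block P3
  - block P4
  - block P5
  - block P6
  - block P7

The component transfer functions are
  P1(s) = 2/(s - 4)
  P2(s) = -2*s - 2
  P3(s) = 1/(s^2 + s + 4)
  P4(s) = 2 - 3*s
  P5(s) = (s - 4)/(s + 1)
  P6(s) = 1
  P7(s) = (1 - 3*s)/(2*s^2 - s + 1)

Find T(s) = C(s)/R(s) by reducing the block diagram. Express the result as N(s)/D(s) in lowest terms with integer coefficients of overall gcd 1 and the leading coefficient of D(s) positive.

Answer: (-18*s^4 + 72*s^3 + 32*s^2 - 78*s + 20)/(2*s^5 + 3*s^4 + 9*s^3 + 5*s^2 + s + 4)

Working:
[1] reduce the parallel group P1, P2, giving (-2*s^2 + 6*s + 10)/(s - 4)
[2] cascade (P1+P2), P3, P4, P5, P6, P7, giving the overall T(s)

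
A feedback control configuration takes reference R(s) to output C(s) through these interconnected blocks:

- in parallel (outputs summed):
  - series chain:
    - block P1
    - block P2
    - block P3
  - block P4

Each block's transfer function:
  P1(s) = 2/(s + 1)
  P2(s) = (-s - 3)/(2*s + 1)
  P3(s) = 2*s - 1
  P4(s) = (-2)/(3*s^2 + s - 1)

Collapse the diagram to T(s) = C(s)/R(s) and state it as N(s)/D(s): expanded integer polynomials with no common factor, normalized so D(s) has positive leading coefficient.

Answer: (-12*s^4 - 34*s^3 + 8*s^2 + 10*s - 8)/(6*s^4 + 11*s^3 + 4*s^2 - 2*s - 1)

Working:
Step 1 - reduce the series chain P1, P2, P3, giving (-4*s^2 - 10*s + 6)/(2*s^2 + 3*s + 1)
Step 2 - parallel reduction of (P1*P2*P3), P4, which is the overall transfer function T(s) = C(s)/R(s) in lowest terms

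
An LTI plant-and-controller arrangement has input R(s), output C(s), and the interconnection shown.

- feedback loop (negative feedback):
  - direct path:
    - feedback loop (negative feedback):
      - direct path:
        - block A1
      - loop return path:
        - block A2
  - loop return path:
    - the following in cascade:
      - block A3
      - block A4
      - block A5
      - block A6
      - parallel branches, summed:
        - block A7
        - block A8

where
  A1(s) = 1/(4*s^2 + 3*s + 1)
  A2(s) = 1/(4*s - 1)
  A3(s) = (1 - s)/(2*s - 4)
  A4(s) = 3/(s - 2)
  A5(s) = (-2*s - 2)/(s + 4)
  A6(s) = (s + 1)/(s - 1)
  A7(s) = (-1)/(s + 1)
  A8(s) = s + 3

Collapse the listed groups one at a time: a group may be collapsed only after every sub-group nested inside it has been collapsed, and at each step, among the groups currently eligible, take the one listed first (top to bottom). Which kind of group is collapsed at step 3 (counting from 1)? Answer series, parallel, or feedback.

Step 1: collapse the loop (A1 forward, A2 return)
Step 2: sum the parallel branches A7, A8
Step 3: reduce the series chain A3, A4, A5, A6, (A7+A8)
Step 4: collapse the loop ([A1/(1+A1*A2)] forward, (A3*A4*A5*A6*(A7+A8)) return)
Step 3 collapses a series group.

Hence the answer: series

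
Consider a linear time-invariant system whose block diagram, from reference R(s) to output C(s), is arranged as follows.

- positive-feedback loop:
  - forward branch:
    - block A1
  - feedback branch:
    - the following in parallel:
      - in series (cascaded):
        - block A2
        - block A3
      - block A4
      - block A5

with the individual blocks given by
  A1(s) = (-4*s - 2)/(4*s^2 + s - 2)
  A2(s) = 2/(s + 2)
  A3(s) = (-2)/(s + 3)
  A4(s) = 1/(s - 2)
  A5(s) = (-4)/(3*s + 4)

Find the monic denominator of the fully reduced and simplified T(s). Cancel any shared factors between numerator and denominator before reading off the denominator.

[1] cascade A2, A3, giving (-4)/(s^2 + 5*s + 6)
[2] parallel reduction of (A2*A3), A4, A5, giving (-s^3 - 5*s^2 + 62*s + 104)/(3*s^4 + 13*s^3 - 52*s - 48)
[3] close the feedback loop around A1, ((A2*A3)+A4+A5), giving (-12*s^5 - 58*s^4 - 26*s^3 + 208*s^2 + 296*s + 96)/(12*s^6 + 55*s^5 + 3*s^4 - 256*s^3 - 6*s^2 + 596*s + 304)
Step 3 gives the fully reduced T(s), with no common factor left to cancel. The denominator's leading coefficient is 12, so divide each of its coefficients by 12 to get the monic form.

Therefore the answer is s^6 + 55*s^5/12 + s^4/4 - 64*s^3/3 - s^2/2 + 149*s/3 + 76/3.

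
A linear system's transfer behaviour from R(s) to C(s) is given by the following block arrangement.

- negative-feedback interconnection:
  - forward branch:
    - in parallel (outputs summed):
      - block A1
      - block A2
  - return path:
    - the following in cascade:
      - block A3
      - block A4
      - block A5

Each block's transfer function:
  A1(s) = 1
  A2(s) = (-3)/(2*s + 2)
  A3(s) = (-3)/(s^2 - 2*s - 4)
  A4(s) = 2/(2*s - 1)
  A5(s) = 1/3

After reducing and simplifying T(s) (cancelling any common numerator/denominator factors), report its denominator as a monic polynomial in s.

The answer is s^3 - s^2 - 6*s - 5.

Reasoning:
(1) reduce the parallel group A1, A2: (2*s - 1)/(2*s + 2)
(2) multiply A3, A4, A5 (series): (-2)/(2*s^3 - 5*s^2 - 6*s + 4)
(3) close the feedback loop around (A1+A2), (A3*A4*A5): (2*s^3 - 5*s^2 - 6*s + 4)/(2*s^3 - 2*s^2 - 12*s - 10)
The result of step 3 is T(s) in lowest terms. Its denominator has leading coefficient 2; dividing the denominator through by 2 makes it monic.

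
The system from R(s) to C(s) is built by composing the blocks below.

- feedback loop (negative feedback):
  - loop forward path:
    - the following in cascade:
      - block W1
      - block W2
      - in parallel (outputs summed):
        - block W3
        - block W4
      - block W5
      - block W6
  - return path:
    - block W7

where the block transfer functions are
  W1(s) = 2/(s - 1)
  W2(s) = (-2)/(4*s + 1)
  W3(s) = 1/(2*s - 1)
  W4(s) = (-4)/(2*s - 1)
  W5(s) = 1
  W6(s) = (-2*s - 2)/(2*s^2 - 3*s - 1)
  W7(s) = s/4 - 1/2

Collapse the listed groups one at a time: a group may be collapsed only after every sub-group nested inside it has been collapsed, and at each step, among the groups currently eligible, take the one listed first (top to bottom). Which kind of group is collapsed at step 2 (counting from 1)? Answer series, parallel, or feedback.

Reducing step by step:

Step 1. sum the parallel branches W3, W4
Step 2. series reduction of W1, W2, (W3+W4), W5, W6
Step 3. feedback reduction of (W1*W2*(W3+W4)*W5*W6), W7
Step 2 collapses a series group.

Answer: series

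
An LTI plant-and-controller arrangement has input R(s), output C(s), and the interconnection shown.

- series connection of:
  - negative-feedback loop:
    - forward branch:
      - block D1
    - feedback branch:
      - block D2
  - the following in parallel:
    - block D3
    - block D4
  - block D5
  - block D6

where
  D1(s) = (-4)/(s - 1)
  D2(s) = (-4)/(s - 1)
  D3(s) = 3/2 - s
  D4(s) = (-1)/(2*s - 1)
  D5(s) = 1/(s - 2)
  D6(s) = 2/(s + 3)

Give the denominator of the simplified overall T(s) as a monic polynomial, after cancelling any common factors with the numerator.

Reducing step by step:

Step 1: feedback reduction of D1, D2, giving (4 - 4*s)/(s^2 - 2*s + 17)
Step 2: sum the parallel branches D3, D4, giving (-4*s^2 + 8*s - 5)/(4*s - 2)
Step 3: combine [D1/(1+D1*D2)], (D3+D4), D5, D6 in series, giving (16*s^3 - 48*s^2 + 52*s - 20)/(2*s^5 - 3*s^4 + 19*s^3 + 49*s^2 - 233*s + 102)
The result of step 3 is T(s) in lowest terms. Its denominator has leading coefficient 2; dividing the denominator through by 2 makes it monic.

Answer: s^5 - 3*s^4/2 + 19*s^3/2 + 49*s^2/2 - 233*s/2 + 51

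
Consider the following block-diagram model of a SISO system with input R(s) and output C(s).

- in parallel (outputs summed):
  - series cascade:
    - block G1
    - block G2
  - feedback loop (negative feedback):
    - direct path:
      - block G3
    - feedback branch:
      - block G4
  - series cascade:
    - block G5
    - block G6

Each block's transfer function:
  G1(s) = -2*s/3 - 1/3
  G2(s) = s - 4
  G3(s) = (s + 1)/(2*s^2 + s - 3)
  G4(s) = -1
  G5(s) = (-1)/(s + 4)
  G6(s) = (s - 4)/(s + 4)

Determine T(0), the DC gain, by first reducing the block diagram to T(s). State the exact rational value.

Reducing step by step:

(1) multiply G1, G2 (series), giving -2*s^2/3 + 7*s/3 + 4/3
(2) feedback reduction of G3, G4, giving (s + 1)/(2*s^2 - 4)
(3) reduce the series chain G5, G6, giving (4 - s)/(s^2 + 8*s + 16)
(4) sum the parallel branches (G1*G2), [G3/(1+G3*G4)], (G5*G6), giving (-4*s^6 - 18*s^5 + 64*s^4 + 321*s^3 + 67*s^2 - 492*s - 256)/(6*s^4 + 48*s^3 + 84*s^2 - 96*s - 192)
The step-4 result is T(s). Setting s = 0: T(0) = -256/(-192) = 4/3.

Answer: 4/3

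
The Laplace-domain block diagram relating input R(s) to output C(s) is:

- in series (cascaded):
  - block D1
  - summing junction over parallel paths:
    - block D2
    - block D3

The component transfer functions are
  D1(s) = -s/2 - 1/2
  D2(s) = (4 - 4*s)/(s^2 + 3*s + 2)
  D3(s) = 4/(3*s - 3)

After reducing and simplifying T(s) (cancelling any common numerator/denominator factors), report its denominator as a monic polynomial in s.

1. sum the parallel branches D2, D3; result (-8*s^2 + 36*s - 4)/(3*s^3 + 6*s^2 - 3*s - 6)
2. series reduction of D1, (D2+D3); result (4*s^2 - 18*s + 2)/(3*s^2 + 3*s - 6)
That last expression is T(s), already simplified. Scaling its denominator by 1/3 (the reciprocal of the leading coefficient) yields the monic denominator.

Hence the answer: s^2 + s - 2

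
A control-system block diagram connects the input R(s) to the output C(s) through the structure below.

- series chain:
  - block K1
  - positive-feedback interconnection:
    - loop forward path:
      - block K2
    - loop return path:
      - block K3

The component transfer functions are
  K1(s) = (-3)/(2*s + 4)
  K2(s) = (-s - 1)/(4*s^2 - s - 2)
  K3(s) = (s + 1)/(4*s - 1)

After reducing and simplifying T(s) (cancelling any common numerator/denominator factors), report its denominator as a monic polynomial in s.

First reduce the diagram to T(s).

Step 1 - reduce the feedback loop with forward K2 and return K3 = (-4*s^2 - 3*s + 1)/(16*s^3 - 7*s^2 - 5*s + 3)
Step 2 - cascade K1, [K2/(1-K2*K3)] = (12*s^2 + 9*s - 3)/(32*s^4 + 50*s^3 - 38*s^2 - 14*s + 12)
T(s) is the step-2 result (common factors already cancelled). Leading coefficient of the denominator: 32. Divide through by 32 for the monic polynomial.

Answer: s^4 + 25*s^3/16 - 19*s^2/16 - 7*s/16 + 3/8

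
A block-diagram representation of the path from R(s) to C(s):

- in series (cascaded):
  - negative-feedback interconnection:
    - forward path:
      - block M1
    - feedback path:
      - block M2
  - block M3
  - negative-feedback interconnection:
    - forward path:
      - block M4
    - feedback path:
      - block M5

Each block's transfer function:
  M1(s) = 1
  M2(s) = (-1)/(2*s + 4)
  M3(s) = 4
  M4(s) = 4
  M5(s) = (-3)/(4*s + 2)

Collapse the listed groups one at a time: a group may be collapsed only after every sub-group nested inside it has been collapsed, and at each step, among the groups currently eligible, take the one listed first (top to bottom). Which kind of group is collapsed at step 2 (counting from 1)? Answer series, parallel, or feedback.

Answer: feedback

Working:
(1) reduce the feedback loop with forward M1 and return M2
(2) apply the feedback formula to M4, M5
(3) cascade [M1/(1+M1*M2)], M3, [M4/(1+M4*M5)]
Step 2 collapses a feedback group.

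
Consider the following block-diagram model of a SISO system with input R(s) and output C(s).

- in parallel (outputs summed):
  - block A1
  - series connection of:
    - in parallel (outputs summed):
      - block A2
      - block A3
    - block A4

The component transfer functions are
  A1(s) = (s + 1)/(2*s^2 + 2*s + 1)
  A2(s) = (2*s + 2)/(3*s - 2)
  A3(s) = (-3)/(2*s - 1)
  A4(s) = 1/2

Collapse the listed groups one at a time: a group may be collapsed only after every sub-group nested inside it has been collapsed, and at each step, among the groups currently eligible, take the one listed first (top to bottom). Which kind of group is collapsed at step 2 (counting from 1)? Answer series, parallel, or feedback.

The answer is series.

Reasoning:
Step 1 - reduce the parallel group A2, A3
Step 2 - multiply (A2+A3), A4 (series)
Step 3 - sum the parallel branches A1, ((A2+A3)*A4)
So the answer for step 2 is series.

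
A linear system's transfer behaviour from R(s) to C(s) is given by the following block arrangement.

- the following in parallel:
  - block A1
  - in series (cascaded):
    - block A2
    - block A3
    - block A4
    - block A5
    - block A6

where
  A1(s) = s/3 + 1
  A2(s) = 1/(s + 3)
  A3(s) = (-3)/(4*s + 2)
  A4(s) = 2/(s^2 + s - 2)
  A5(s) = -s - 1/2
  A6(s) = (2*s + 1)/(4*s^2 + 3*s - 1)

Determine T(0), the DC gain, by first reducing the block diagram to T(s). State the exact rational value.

The answer is 5/4.

Reasoning:
Step 1: reduce the series chain A2, A3, A4, A5, A6 -> (6*s + 3)/(8*s^5 + 38*s^4 + 30*s^3 - 50*s^2 - 38*s + 12)
Step 2: parallel reduction of A1, (A2*A3*A4*A5*A6) -> (8*s^6 + 62*s^5 + 144*s^4 + 40*s^3 - 188*s^2 - 84*s + 45)/(24*s^5 + 114*s^4 + 90*s^3 - 150*s^2 - 114*s + 36)
That last expression is T(s); at s = 0 only the constant terms survive, so T(0) = 45/36 = 5/4.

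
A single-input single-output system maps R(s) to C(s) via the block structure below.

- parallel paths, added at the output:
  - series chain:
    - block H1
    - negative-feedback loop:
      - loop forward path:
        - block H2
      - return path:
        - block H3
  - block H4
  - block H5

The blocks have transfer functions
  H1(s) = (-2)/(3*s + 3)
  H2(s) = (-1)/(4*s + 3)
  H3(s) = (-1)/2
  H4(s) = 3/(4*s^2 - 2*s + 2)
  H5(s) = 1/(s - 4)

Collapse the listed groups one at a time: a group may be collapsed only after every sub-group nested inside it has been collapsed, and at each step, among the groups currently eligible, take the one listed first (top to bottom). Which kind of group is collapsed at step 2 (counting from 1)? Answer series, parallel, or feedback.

Step 1: reduce the feedback loop with forward H2 and return H3
Step 2: multiply H1, [H2/(1+H2*H3)] (series)
Step 3: combine (H1*[H2/(1+H2*H3)]), H4, H5 in parallel
Step 2: series.

Hence the answer: series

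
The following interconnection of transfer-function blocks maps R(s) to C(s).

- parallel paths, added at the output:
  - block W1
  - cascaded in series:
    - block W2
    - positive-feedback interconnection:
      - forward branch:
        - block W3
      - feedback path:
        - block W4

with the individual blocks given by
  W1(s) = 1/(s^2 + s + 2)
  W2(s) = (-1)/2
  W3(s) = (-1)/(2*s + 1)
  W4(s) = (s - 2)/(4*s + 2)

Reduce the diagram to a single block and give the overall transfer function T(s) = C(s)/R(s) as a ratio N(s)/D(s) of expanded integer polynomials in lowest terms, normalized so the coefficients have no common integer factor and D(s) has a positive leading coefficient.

Reducing step by step:

Step 1: reduce the feedback loop with forward W3 and return W4 -> (-4*s - 2)/(8*s^2 + 9*s)
Step 2: series reduction of W2, [W3/(1-W3*W4)] -> (2*s + 1)/(8*s^2 + 9*s)
Step 3: parallel reduction of W1, (W2*[W3/(1-W3*W4)]) - this is the overall T(s), already in the required normalized form

Answer: (2*s^3 + 11*s^2 + 14*s + 2)/(8*s^4 + 17*s^3 + 25*s^2 + 18*s)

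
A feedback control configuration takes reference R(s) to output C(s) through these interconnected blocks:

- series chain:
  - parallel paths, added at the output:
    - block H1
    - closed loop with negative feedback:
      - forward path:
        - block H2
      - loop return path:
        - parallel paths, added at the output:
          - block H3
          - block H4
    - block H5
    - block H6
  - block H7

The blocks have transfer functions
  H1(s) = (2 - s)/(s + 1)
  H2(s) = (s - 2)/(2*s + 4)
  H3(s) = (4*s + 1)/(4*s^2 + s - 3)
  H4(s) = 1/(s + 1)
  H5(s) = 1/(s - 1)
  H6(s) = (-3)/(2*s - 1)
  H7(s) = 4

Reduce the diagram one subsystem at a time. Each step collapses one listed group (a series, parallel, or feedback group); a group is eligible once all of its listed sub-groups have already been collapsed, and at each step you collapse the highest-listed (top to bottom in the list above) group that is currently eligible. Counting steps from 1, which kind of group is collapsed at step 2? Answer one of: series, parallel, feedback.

(1) add H3, H4 (parallel)
(2) collapse the loop (H2 forward, (H3+H4) return)
(3) reduce the parallel group H1, [H2/(1+H2*(H3+H4))], H5, H6
(4) series reduction of (H1+[H2/(1+H2*(H3+H4))]+H5+H6), H7
Step 2 collapses a feedback group.

Hence the answer: feedback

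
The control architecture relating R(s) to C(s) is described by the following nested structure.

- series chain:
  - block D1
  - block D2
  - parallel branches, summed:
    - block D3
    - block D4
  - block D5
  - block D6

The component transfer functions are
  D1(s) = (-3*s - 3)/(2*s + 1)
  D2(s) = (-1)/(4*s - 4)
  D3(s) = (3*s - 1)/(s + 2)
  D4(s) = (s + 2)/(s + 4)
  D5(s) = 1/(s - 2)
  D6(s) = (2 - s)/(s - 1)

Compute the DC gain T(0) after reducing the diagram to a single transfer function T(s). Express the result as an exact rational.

[1] reduce the parallel group D3, D4 gives (4*s^2 + 15*s)/(s^2 + 6*s + 8)
[2] cascade D1, D2, (D3+D4), D5, D6 gives (-12*s^3 - 57*s^2 - 45*s)/(8*s^5 + 36*s^4 - 8*s^3 - 92*s^2 + 24*s + 32)
That last expression is T(s); at s = 0 only the constant terms survive, so T(0) = 0/32 = 0.

Therefore the answer is 0.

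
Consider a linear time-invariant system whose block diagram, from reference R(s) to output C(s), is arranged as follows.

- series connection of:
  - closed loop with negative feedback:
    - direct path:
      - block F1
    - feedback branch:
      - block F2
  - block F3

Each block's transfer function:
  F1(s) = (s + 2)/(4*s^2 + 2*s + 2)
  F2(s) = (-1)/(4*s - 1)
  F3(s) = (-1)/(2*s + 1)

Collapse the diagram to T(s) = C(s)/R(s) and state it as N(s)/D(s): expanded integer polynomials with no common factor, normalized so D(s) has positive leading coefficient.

Answer: (-4*s^2 - 7*s + 2)/(32*s^4 + 24*s^3 + 14*s^2 - 3*s - 4)

Working:
[1] reduce the feedback loop with forward F1 and return F2, giving (4*s^2 + 7*s - 2)/(16*s^3 + 4*s^2 + 5*s - 4)
[2] multiply [F1/(1+F1*F2)], F3 (series), giving the overall T(s)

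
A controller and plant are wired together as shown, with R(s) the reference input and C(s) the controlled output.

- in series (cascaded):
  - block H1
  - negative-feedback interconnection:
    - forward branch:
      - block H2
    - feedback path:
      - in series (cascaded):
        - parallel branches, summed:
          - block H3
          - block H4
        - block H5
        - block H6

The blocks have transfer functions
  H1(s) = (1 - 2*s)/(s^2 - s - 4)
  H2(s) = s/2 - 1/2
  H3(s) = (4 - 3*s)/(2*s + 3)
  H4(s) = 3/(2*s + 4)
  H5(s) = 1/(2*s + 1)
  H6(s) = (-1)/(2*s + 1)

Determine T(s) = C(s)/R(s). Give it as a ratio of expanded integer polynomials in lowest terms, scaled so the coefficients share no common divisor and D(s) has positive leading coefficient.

Reducing step by step:

(1) combine H3, H4 in parallel gives (-6*s^2 + 2*s + 25)/(4*s^2 + 14*s + 12)
(2) series reduction of (H3+H4), H5, H6 gives (6*s^2 - 2*s - 25)/(16*s^4 + 72*s^3 + 108*s^2 + 62*s + 12)
(3) feedback reduction of H2, ((H3+H4)*H5*H6) gives (16*s^5 + 56*s^4 + 36*s^3 - 46*s^2 - 50*s - 12)/(32*s^4 + 150*s^3 + 208*s^2 + 101*s + 49)
(4) combine H1, [H2/(1+H2*((H3+H4)*H5*H6))] in series; the result is T(s) itself (integer coefficients, no common factor, positive leading denominator coefficient)

Answer: (-32*s^6 - 96*s^5 - 16*s^4 + 128*s^3 + 54*s^2 - 26*s - 12)/(32*s^6 + 118*s^5 - 70*s^4 - 707*s^3 - 884*s^2 - 453*s - 196)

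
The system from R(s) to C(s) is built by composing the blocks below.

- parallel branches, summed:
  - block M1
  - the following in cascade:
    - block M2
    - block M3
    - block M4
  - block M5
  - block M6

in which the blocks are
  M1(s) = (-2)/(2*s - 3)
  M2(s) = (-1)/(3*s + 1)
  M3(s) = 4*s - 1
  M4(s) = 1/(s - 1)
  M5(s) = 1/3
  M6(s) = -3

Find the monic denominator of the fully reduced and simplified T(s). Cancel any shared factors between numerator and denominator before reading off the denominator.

The answer is s^3 - 13*s^2/6 + 2*s/3 + 1/2.

Reasoning:
(1) series reduction of M2, M3, M4 gives (1 - 4*s)/(3*s^2 - 2*s - 1)
(2) parallel reduction of M1, (M2*M3*M4), M5, M6 gives (-48*s^3 + 62*s^2 + 22*s - 27)/(18*s^3 - 39*s^2 + 12*s + 9)
That last expression is T(s), already simplified. Scaling its denominator by 1/18 (the reciprocal of the leading coefficient) yields the monic denominator.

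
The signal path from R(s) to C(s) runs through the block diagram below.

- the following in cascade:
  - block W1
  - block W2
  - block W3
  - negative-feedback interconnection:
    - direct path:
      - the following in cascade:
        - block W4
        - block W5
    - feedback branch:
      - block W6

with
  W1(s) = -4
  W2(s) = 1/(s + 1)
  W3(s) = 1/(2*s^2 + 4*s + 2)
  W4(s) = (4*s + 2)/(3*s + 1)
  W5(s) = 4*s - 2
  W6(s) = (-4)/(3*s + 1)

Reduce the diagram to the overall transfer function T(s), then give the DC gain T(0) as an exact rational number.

[1] cascade W4, W5 = (16*s^2 - 4)/(3*s + 1)
[2] apply the feedback formula to (W4*W5), W6 = (-48*s^3 - 16*s^2 + 12*s + 4)/(55*s^2 - 6*s - 17)
[3] series reduction of W1, W2, W3, [(W4*W5)/(1+(W4*W5)*W6)] = (96*s^3 + 32*s^2 - 24*s - 8)/(55*s^5 + 159*s^4 + 130*s^3 - 14*s^2 - 57*s - 17)
Evaluating the step-3 result (the overall T(s)) at s = 0 gives T(0) = -8/(-17) = 8/17.

Therefore the answer is 8/17.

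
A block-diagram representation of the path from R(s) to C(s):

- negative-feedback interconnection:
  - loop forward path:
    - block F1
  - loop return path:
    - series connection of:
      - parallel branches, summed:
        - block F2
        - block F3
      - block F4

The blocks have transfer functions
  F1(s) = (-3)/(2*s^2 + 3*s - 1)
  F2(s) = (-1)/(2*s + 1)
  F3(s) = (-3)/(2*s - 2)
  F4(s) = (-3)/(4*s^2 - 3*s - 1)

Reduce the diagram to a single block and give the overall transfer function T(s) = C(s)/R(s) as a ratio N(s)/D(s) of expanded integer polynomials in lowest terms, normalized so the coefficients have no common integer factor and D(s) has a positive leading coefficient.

[1] add F2, F3 (parallel) = (-8*s - 1)/(4*s^2 - 2*s - 2)
[2] reduce the series chain (F2+F3), F4 = (24*s + 3)/(16*s^4 - 20*s^3 - 6*s^2 + 8*s + 2)
[3] reduce the feedback loop with forward F1 and return ((F2+F3)*F4): this yields T(s), and no further normalization is needed

Answer: (-48*s^4 + 60*s^3 + 18*s^2 - 24*s - 6)/(32*s^6 + 8*s^5 - 88*s^4 + 18*s^3 + 34*s^2 - 74*s - 11)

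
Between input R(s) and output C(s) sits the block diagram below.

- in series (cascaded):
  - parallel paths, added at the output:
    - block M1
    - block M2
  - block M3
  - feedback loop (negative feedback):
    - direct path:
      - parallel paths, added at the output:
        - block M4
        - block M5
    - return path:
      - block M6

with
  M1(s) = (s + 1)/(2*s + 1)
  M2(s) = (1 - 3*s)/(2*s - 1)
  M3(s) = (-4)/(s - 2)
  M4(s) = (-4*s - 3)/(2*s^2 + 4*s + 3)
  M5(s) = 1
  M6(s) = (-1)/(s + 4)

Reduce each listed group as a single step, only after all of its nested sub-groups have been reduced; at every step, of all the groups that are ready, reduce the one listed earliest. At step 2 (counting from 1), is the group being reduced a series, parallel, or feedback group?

Step 1. add M1, M2 (parallel)
Step 2. reduce the parallel group M4, M5
Step 3. close the feedback loop around (M4+M5), M6
Step 4. cascade (M1+M2), M3, [(M4+M5)/(1+(M4+M5)*M6)]
The group at step 2 is a parallel group.

Therefore the answer is parallel.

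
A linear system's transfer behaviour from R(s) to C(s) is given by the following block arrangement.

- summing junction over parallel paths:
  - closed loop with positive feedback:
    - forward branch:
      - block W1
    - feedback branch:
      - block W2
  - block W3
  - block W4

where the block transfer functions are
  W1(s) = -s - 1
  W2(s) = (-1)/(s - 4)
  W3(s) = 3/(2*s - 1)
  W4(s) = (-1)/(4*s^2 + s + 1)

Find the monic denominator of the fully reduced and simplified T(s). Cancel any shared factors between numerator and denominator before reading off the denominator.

1. collapse the loop (W1 forward, W2 return), giving s^2/5 - 3*s/5 - 4/5
2. add [W1/(1-W1*W2)], W3, W4 (parallel), giving (8*s^5 - 26*s^4 - 25*s^3 + 64*s^2 + 4*s + 24)/(40*s^3 - 10*s^2 + 5*s - 5)
T(s) is the step-2 result (common factors already cancelled). Leading coefficient of the denominator: 40. Divide through by 40 for the monic polynomial.

Hence the answer: s^3 - s^2/4 + s/8 - 1/8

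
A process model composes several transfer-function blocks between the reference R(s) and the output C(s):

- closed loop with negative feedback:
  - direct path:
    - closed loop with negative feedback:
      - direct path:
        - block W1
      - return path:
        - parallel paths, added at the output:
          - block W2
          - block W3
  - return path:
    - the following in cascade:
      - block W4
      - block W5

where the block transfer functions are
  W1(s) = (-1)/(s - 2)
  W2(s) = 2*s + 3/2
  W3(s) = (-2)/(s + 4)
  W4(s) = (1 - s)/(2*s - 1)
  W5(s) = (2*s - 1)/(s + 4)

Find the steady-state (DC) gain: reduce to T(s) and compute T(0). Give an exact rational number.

The answer is 4/13.

Reasoning:
Step 1. add W2, W3 (parallel) = (4*s^2 + 19*s + 8)/(2*s + 8)
Step 2. close the feedback loop around W1, (W2+W3) = (2*s + 8)/(2*s^2 + 15*s + 24)
Step 3. multiply W4, W5 (series) = (1 - s)/(s + 4)
Step 4. apply the feedback formula to [W1/(1+W1*(W2+W3))], (W4*W5) = (2*s + 8)/(2*s^2 + 13*s + 26)
Step 4 gives the overall T(s). Then T(0) = 8/26 = 4/13.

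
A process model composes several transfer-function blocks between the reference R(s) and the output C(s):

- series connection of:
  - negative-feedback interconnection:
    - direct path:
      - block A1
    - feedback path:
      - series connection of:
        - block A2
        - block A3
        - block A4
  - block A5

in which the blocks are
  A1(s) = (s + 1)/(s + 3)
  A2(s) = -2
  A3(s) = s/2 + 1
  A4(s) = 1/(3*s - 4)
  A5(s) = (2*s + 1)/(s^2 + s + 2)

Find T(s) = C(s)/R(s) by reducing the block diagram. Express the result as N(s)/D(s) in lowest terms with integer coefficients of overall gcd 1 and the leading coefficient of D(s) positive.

Answer: (6*s^3 + s^2 - 9*s - 4)/(2*s^4 + 4*s^3 - 8*s^2 - 10*s - 28)

Working:
Step 1 - multiply A2, A3, A4 (series) -> (-s - 2)/(3*s - 4)
Step 2 - apply the feedback formula to A1, (A2*A3*A4) -> (3*s^2 - s - 4)/(2*s^2 + 2*s - 14)
Step 3 - reduce the series chain [A1/(1+A1*(A2*A3*A4))], A5; the result is T(s) itself (integer coefficients, no common factor, positive leading denominator coefficient)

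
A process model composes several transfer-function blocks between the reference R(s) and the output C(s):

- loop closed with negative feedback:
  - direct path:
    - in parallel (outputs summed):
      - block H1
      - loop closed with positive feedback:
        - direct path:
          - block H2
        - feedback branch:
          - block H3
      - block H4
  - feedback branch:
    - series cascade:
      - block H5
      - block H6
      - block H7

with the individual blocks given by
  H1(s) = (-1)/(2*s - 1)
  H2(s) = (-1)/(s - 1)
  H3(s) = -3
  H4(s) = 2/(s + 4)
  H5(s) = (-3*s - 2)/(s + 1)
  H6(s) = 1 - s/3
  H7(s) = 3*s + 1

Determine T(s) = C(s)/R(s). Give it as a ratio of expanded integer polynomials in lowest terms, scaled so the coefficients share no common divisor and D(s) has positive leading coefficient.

Step 1 - reduce the feedback loop with forward H2 and return H3, giving (-1)/(s - 4)
Step 2 - combine H1, [H2/(1-H2*H3)], H4 in parallel, giving (s^2 - 25*s + 28)/(2*s^3 - s^2 - 32*s + 16)
Step 3 - combine H5, H6, H7 in series, giving (9*s^3 - 18*s^2 - 25*s - 6)/(3*s + 3)
Step 4 - reduce the feedback loop with forward (H1+[H2/(1-H2*H3)]+H4) and return (H5*H6*H7), giving the overall T(s)

Answer: (3*s^3 - 72*s^2 + 9*s + 84)/(9*s^5 - 237*s^4 + 680*s^3 + 16*s^2 - 598*s - 120)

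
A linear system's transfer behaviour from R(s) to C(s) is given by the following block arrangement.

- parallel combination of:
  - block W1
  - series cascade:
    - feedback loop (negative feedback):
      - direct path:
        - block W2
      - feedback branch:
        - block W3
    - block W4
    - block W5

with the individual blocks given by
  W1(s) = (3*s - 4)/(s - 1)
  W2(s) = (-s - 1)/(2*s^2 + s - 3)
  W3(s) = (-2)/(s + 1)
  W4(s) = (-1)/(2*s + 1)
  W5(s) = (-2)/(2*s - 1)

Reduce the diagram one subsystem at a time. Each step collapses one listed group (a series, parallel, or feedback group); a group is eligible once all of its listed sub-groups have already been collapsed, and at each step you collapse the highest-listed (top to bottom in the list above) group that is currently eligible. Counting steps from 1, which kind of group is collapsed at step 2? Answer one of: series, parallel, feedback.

1. apply the feedback formula to W2, W3
2. combine [W2/(1+W2*W3)], W4, W5 in series
3. parallel reduction of W1, ([W2/(1+W2*W3)]*W4*W5)
Step 2 collapses a series group.

Final answer: series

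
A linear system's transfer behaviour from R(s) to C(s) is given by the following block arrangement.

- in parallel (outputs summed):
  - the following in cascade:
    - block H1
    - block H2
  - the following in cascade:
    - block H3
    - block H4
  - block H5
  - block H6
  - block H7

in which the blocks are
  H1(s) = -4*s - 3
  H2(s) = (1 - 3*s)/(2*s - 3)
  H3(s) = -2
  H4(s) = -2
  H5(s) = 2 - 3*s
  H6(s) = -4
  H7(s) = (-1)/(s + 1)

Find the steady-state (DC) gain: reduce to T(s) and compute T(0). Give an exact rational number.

1. multiply H1, H2 (series) gives (12*s^2 + 5*s - 3)/(2*s - 3)
2. cascade H3, H4 gives 4
3. parallel reduction of (H1*H2), (H3*H4), H5, H6, H7 gives (6*s^3 + 24*s^2 + 7*s - 6)/(2*s^2 - s - 3)
DC gain: substitute s = 0 into T(s) from step 3: T(0) = -6/(-3) = 2.

Therefore the answer is 2.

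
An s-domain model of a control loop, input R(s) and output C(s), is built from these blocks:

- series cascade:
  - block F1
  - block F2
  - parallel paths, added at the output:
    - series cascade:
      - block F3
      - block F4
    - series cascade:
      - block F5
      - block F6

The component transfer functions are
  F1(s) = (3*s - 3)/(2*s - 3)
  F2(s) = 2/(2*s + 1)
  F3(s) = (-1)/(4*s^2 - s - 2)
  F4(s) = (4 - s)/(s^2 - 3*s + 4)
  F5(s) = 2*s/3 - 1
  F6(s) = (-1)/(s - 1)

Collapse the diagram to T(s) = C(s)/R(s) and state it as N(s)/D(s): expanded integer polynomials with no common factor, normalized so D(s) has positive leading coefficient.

The answer is (-16*s^5 + 76*s^4 - 146*s^3 + 100*s^2 + 14*s - 24)/(16*s^6 - 68*s^5 + 108*s^4 - 21*s^3 - 91*s^2 + 26*s + 24).

Reasoning:
1. multiply F3, F4 (series), giving (s - 4)/(4*s^4 - 13*s^3 + 17*s^2 + 2*s - 8)
2. cascade F5, F6, giving (3 - 2*s)/(3*s - 3)
3. sum the parallel branches (F3*F4), (F5*F6), giving (-8*s^5 + 38*s^4 - 73*s^3 + 50*s^2 + 7*s - 12)/(12*s^5 - 51*s^4 + 90*s^3 - 45*s^2 - 30*s + 24)
4. multiply F1, F2, ((F3*F4)+(F5*F6)) (series), giving the overall T(s)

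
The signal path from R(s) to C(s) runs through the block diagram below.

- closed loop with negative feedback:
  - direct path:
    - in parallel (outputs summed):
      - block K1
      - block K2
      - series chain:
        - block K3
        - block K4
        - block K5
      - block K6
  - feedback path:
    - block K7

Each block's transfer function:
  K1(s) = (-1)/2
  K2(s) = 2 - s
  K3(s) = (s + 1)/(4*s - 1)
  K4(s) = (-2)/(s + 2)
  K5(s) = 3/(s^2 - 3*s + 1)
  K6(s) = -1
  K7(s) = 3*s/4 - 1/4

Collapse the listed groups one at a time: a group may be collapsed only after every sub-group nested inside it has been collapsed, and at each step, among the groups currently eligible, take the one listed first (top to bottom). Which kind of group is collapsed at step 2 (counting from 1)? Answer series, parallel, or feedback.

Step 1 - multiply K3, K4, K5 (series)
Step 2 - reduce the parallel group K1, K2, (K3*K4*K5), K6
Step 3 - collapse the loop ((K1+K2+(K3*K4*K5)+K6) forward, K7 return)
So the answer for step 2 is parallel.

Hence the answer: parallel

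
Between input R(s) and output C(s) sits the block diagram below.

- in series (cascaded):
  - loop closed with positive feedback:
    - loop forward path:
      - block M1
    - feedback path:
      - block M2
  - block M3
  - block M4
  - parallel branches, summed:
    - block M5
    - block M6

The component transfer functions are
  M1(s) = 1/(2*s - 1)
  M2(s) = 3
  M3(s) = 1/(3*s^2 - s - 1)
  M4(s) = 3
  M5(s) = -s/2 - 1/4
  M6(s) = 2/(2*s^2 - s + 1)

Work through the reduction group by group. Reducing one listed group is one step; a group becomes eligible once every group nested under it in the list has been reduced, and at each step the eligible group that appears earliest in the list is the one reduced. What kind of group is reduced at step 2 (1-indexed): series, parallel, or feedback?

Answer: parallel

Working:
(1) collapse the loop (M1 forward, M2 return)
(2) add M5, M6 (parallel)
(3) reduce the series chain [M1/(1-M1*M2)], M3, M4, (M5+M6)
Step 2: parallel.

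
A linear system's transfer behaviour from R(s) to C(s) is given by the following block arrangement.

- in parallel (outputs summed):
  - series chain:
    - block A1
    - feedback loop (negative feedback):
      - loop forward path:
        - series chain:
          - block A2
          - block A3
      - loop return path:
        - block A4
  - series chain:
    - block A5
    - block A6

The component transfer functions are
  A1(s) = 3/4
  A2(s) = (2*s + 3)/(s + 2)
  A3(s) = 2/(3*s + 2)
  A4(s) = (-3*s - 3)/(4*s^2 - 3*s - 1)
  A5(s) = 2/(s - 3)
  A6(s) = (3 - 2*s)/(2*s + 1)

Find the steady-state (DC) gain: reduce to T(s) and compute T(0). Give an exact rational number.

(1) reduce the series chain A2, A3, giving (4*s + 6)/(3*s^2 + 8*s + 4)
(2) apply the feedback formula to (A2*A3), A4, giving (16*s^3 + 12*s^2 - 22*s - 6)/(12*s^4 + 23*s^3 - 23*s^2 - 50*s - 22)
(3) multiply A1, [(A2*A3)/(1+(A2*A3)*A4)] (series), giving (24*s^3 + 18*s^2 - 33*s - 9)/(24*s^4 + 46*s^3 - 46*s^2 - 100*s - 44)
(4) cascade A5, A6, giving (6 - 4*s)/(2*s^2 - 5*s - 3)
(5) sum the parallel branches (A1*[(A2*A3)/(1+(A2*A3)*A4)]), (A5*A6), giving (-48*s^5 - 124*s^4 + 232*s^3 + 217*s^2 - 280*s - 237)/(48*s^6 - 28*s^5 - 394*s^4 - 108*s^3 + 550*s^2 + 520*s + 132)
The step-5 result is T(s). Setting s = 0: T(0) = -237/132 = -79/44.

Answer: -79/44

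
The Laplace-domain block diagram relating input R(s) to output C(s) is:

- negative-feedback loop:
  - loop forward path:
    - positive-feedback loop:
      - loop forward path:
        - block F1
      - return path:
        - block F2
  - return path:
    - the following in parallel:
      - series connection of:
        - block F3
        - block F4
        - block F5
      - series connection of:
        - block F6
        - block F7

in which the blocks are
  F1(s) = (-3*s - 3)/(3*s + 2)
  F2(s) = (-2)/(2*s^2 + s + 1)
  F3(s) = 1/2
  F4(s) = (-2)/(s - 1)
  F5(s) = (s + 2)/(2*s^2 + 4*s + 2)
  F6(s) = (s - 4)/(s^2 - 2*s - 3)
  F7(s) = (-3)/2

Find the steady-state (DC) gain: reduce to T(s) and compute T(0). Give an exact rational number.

Reducing step by step:

1. collapse the loop (F1 forward, F2 return) -> (-6*s^3 - 9*s^2 - 6*s - 3)/(6*s^3 + 7*s^2 - s - 4)
2. reduce the series chain F3, F4, F5 -> (-s - 2)/(2*s^3 + 2*s^2 - 2*s - 2)
3. series reduction of F6, F7 -> (12 - 3*s)/(2*s^2 - 4*s - 6)
4. add (F3*F4*F5), (F6*F7) (parallel) -> (-3*s^3 + 11*s^2 + 4*s - 6)/(2*s^4 - 4*s^3 - 8*s^2 + 4*s + 6)
5. reduce the feedback loop with forward [F1/(1-F1*F2)] and return ((F3*F4*F5)+(F6*F7)) -> (-12*s^6 + 18*s^5 + 54*s^4 + 12*s^3 - 24*s^2 - 30*s - 18)/(12*s^6 - 4*s^5 - 113*s^4 - 28*s^3 + 59*s^2 + 8*s - 6)
That last expression is T(s); at s = 0 only the constant terms survive, so T(0) = -18/(-6) = 3.

Answer: 3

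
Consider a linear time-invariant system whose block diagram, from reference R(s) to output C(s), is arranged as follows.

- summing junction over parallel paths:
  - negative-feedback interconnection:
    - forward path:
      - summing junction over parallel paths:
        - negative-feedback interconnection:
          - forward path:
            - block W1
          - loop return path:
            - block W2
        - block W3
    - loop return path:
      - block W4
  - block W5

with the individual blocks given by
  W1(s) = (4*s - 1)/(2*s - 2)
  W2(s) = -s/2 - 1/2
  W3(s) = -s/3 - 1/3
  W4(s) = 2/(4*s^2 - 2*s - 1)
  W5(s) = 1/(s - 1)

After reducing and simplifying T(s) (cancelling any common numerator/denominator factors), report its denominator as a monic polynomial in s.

The answer is s^5 - 23*s^4/12 + 17*s^3/12 - 91*s^2/48 + 4*s/3 + 1/16.

Reasoning:
Step 1. reduce the feedback loop with forward W1 and return W2, giving (2 - 8*s)/(4*s^2 - s + 3)
Step 2. reduce the parallel group [W1/(1+W1*W2)], W3, giving (-4*s^3 - 3*s^2 - 26*s + 3)/(12*s^2 - 3*s + 9)
Step 3. apply the feedback formula to ([W1/(1+W1*W2)]+W3), W4, giving (-16*s^5 - 4*s^4 - 94*s^3 + 67*s^2 + 20*s - 3)/(48*s^4 - 44*s^3 + 24*s^2 - 67*s - 3)
Step 4. add [([W1/(1+W1*W2)]+W3)/(1+([W1/(1+W1*W2)]+W3)*W4)], W5 (parallel), giving (-16*s^6 + 12*s^5 - 42*s^4 + 117*s^3 - 23*s^2 - 90*s)/(48*s^5 - 92*s^4 + 68*s^3 - 91*s^2 + 64*s + 3)
That last expression is T(s), already simplified. Scaling its denominator by 1/48 (the reciprocal of the leading coefficient) yields the monic denominator.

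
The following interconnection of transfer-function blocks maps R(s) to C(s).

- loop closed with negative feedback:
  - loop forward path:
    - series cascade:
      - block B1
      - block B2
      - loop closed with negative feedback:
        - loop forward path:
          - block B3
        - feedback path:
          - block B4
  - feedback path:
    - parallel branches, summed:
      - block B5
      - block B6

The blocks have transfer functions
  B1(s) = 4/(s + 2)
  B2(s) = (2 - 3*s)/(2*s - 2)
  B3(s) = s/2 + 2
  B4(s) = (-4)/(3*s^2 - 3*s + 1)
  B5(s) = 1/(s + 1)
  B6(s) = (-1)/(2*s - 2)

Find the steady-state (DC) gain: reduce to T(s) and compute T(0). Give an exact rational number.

1. reduce the feedback loop with forward B3 and return B4; result (3*s^3 + 9*s^2 - 11*s + 4)/(6*s^2 - 10*s - 14)
2. reduce the series chain B1, B2, [B3/(1+B3*B4)]; result (-9*s^4 - 21*s^3 + 51*s^2 - 34*s + 8)/(3*s^4 - 2*s^3 - 18*s^2 + 3*s + 14)
3. sum the parallel branches B5, B6; result (s - 3)/(2*s^2 - 2)
4. feedback reduction of (B1*B2*[B3/(1+B3*B4)]), (B5+B6); result (-18*s^6 - 42*s^5 + 120*s^4 - 26*s^3 - 86*s^2 + 68*s - 16)/(6*s^6 - 13*s^5 - 36*s^4 + 124*s^3 - 123*s^2 + 104*s - 52)
DC gain: substitute s = 0 into T(s) from step 4: T(0) = -16/(-52) = 4/13.

Hence the answer: 4/13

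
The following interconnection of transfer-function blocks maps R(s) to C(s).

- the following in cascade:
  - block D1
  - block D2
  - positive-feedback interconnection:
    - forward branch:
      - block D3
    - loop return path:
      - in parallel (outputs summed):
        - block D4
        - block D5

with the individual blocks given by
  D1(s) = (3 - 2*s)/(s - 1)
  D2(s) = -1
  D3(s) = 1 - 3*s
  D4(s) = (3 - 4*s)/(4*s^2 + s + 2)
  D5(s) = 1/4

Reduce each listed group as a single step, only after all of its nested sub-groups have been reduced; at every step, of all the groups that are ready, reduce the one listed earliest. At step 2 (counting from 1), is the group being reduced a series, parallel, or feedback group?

(1) sum the parallel branches D4, D5
(2) collapse the loop (D3 forward, (D4+D5) return)
(3) cascade D1, D2, [D3/(1-D3*(D4+D5))]
Step 2: feedback.

Hence the answer: feedback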